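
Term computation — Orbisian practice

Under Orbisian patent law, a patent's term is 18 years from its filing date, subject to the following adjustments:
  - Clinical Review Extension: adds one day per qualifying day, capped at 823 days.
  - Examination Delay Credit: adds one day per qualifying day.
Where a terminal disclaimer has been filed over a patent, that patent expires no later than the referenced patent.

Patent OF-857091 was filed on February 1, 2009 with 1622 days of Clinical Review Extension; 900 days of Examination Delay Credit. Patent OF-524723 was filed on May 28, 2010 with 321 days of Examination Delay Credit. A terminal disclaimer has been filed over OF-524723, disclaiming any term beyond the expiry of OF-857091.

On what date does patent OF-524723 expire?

Natural term of OF-524723:
  Base: filing + 18 years → 28 May 2028.
  Examination Delay Credit: +321 days → 14 April 2029.
Expiry of referenced patent OF-857091:
  Base: filing + 18 years → 1 February 2027.
  Clinical Review Extension: 1622 days claimed exceeds the 823-day cap, so +823 days → 4 May 2029.
  Examination Delay Credit: +900 days → 21 October 2031.
Terminal disclaimer: OF-524723 expires on the earlier of 14 April 2029 and 21 October 2031.

2029-04-14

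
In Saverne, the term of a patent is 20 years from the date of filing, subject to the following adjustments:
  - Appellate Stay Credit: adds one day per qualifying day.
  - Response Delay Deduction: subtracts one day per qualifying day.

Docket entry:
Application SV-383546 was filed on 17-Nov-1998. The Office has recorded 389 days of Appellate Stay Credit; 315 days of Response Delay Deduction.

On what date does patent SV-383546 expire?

Base term: filing date + 20 years → 17 November 2018.
Appellate Stay Credit: +389 days → 11 December 2019.
Response Delay Deduction: −315 days → 30 January 2019.

2019-01-30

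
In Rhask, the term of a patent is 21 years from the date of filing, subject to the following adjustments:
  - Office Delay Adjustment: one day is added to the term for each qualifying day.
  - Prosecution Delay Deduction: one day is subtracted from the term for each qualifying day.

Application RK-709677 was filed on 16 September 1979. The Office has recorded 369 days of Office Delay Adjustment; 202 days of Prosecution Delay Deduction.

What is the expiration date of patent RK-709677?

Base term: filing date + 21 years → 16 September 2000.
Office Delay Adjustment: +369 days → 20 September 2001.
Prosecution Delay Deduction: −202 days → 2 March 2001.

March 2, 2001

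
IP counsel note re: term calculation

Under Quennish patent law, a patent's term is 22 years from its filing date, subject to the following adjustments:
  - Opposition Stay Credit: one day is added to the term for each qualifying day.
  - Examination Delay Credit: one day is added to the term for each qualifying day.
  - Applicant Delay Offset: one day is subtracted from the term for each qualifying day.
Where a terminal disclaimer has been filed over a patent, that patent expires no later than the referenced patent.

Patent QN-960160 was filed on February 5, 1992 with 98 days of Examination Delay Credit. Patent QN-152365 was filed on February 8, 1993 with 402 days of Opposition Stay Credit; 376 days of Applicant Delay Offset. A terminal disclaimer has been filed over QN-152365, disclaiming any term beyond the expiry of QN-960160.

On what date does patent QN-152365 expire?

May 14, 2014

Natural term of QN-152365:
  Base: filing + 22 years → 8 February 2015.
  Opposition Stay Credit: +402 days → 16 March 2016.
  Applicant Delay Offset: −376 days → 6 March 2015.
Expiry of referenced patent QN-960160:
  Base: filing + 22 years → 5 February 2014.
  Examination Delay Credit: +98 days → 14 May 2014.
Terminal disclaimer: QN-152365 expires on the earlier of 6 March 2015 and 14 May 2014.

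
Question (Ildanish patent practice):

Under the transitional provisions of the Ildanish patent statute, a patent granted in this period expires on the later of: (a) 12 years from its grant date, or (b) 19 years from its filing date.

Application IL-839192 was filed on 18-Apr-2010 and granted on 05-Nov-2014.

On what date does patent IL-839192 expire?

April 18, 2029

(a) grant + 12 years → 5 November 2026.
(b) filing + 19 years → 18 April 2029.
Later of the two: 18 April 2029.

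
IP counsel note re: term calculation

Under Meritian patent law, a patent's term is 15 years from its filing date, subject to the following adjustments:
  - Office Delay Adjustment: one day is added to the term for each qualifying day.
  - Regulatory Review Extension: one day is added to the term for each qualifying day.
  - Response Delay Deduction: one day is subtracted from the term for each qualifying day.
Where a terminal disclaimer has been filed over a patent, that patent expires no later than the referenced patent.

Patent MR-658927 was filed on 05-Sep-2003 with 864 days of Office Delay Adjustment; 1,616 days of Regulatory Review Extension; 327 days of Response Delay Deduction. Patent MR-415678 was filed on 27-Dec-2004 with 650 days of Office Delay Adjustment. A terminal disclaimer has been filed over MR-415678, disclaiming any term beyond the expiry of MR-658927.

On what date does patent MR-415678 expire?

Natural term of MR-415678:
  Base: filing + 15 years → 27 December 2019.
  Office Delay Adjustment: +650 days → 7 October 2021.
Expiry of referenced patent MR-658927:
  Base: filing + 15 years → 5 September 2018.
  Office Delay Adjustment: +864 days → 16 January 2021.
  Regulatory Review Extension: +1616 days → 20 June 2025.
  Response Delay Deduction: −327 days → 28 July 2024.
Terminal disclaimer: MR-415678 expires on the earlier of 7 October 2021 and 28 July 2024.

October 7, 2021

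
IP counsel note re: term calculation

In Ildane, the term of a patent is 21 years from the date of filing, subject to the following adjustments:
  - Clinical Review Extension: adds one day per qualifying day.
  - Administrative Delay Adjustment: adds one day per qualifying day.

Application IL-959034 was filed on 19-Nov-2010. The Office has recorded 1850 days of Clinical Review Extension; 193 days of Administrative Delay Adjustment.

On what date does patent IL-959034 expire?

Base term: filing date + 21 years → 19 November 2031.
Clinical Review Extension: +1850 days → 12 December 2036.
Administrative Delay Adjustment: +193 days → 23 June 2037.

June 23, 2037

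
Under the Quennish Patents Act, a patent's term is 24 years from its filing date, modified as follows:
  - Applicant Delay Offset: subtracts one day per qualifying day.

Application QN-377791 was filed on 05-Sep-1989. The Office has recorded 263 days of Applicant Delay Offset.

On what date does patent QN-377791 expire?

Base term: filing date + 24 years → 5 September 2013.
Applicant Delay Offset: −263 days → 16 December 2012.

2012-12-16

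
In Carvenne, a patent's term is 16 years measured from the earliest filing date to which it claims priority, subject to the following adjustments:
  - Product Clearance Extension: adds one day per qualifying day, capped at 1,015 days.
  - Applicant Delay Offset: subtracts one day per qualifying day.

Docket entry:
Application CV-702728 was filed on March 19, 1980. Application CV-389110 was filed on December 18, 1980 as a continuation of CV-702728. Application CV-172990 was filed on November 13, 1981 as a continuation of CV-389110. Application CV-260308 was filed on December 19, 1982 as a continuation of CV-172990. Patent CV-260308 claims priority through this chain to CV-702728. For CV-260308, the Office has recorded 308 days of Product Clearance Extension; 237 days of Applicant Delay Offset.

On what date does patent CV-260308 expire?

Earliest priority filing: 19 March 1980.
Base term: 19 March 1980 + 16 years → 19 March 1996.
Product Clearance Extension: 308 days (within the 1015-day cap) → +308 days → 21 January 1997.
Applicant Delay Offset: −237 days → 29 May 1996.

May 29, 1996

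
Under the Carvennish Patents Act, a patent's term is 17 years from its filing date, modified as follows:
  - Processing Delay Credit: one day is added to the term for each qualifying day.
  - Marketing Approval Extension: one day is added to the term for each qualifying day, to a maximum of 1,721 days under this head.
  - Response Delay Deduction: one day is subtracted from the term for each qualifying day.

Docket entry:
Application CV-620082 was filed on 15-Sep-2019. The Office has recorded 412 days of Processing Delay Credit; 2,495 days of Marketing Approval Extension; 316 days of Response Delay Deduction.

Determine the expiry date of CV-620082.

2041-09-06

Base term: filing date + 17 years → 15 September 2036.
Processing Delay Credit: +412 days → 1 November 2037.
Marketing Approval Extension: 2495 days claimed exceeds the 1721-day cap, so +1721 days → 19 July 2042.
Response Delay Deduction: −316 days → 6 September 2041.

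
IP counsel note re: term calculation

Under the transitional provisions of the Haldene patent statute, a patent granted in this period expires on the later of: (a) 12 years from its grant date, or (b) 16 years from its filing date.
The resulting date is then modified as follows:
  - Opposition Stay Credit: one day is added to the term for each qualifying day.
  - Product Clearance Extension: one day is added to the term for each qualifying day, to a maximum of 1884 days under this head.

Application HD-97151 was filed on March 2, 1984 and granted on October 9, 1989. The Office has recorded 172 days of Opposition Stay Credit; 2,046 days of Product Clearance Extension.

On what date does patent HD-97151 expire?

(a) grant + 12 years → 9 October 2001.
(b) filing + 16 years → 2 March 2000.
Later of the two: 9 October 2001.
Opposition Stay Credit: +172 days → 30 March 2002.
Product Clearance Extension: 2046 days claimed exceeds the 1884-day cap, so +1884 days → 27 May 2007.

2007-05-27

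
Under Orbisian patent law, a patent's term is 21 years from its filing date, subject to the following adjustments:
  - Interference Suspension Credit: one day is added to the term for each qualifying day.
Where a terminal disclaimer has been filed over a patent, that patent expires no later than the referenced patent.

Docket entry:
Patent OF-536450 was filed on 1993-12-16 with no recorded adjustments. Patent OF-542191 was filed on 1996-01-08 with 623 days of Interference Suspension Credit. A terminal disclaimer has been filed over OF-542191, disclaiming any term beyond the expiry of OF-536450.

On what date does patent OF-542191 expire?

December 16, 2014

Natural term of OF-542191:
  Base: filing + 21 years → 8 January 2017.
  Interference Suspension Credit: +623 days → 23 September 2018.
Expiry of referenced patent OF-536450:
  Base: filing + 21 years → 16 December 2014.
Terminal disclaimer: OF-542191 expires on the earlier of 23 September 2018 and 16 December 2014.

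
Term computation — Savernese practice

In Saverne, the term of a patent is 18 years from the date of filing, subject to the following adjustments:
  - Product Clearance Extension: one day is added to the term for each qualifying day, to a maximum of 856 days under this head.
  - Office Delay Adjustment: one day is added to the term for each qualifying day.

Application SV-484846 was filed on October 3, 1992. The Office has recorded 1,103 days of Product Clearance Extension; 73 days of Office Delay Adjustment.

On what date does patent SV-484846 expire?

Base term: filing date + 18 years → 3 October 2010.
Product Clearance Extension: 1103 days claimed exceeds the 856-day cap, so +856 days → 5 February 2013.
Office Delay Adjustment: +73 days → 19 April 2013.

April 19, 2013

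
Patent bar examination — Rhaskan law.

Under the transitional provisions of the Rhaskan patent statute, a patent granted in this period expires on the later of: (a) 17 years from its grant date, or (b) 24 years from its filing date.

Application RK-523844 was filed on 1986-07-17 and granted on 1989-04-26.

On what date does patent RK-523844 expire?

2010-07-17

(a) grant + 17 years → 26 April 2006.
(b) filing + 24 years → 17 July 2010.
Later of the two: 17 July 2010.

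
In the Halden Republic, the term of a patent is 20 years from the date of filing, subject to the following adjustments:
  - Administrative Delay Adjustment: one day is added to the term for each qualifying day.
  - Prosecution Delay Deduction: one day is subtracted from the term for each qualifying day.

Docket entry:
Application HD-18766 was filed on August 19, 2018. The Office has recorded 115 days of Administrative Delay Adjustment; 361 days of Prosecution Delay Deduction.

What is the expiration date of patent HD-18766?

Base term: filing date + 20 years → 19 August 2038.
Administrative Delay Adjustment: +115 days → 12 December 2038.
Prosecution Delay Deduction: −361 days → 16 December 2037.

2037-12-16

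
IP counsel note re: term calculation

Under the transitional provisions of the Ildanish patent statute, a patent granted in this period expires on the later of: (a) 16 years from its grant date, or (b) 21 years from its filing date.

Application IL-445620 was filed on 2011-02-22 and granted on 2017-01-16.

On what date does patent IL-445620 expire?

(a) grant + 16 years → 16 January 2033.
(b) filing + 21 years → 22 February 2032.
Later of the two: 16 January 2033.

2033-01-16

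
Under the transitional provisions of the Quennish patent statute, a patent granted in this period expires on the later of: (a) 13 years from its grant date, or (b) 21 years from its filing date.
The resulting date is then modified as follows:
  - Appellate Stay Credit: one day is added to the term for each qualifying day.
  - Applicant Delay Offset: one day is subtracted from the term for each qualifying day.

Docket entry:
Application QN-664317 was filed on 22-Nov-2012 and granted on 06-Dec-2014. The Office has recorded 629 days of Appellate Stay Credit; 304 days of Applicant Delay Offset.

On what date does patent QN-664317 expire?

(a) grant + 13 years → 6 December 2027.
(b) filing + 21 years → 22 November 2033.
Later of the two: 22 November 2033.
Appellate Stay Credit: +629 days → 13 August 2035.
Applicant Delay Offset: −304 days → 13 October 2034.

2034-10-13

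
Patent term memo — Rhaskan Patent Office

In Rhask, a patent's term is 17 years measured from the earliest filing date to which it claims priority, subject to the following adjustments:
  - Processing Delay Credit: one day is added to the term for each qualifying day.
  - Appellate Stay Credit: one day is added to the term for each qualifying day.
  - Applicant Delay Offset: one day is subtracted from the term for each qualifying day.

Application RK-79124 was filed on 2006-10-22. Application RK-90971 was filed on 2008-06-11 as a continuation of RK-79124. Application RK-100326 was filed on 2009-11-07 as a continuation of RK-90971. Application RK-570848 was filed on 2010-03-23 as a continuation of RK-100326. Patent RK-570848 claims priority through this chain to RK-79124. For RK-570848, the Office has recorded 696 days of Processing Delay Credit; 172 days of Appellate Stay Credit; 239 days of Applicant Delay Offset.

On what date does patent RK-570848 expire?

Earliest priority filing: 22 October 2006.
Base term: 22 October 2006 + 17 years → 22 October 2023.
Processing Delay Credit: +696 days → 17 September 2025.
Appellate Stay Credit: +172 days → 8 March 2026.
Applicant Delay Offset: −239 days → 12 July 2025.

July 12, 2025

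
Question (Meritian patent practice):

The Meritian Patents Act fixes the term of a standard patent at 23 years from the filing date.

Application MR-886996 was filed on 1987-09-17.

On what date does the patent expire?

Filing date + 23 years → 17 September 2010.

2010-09-17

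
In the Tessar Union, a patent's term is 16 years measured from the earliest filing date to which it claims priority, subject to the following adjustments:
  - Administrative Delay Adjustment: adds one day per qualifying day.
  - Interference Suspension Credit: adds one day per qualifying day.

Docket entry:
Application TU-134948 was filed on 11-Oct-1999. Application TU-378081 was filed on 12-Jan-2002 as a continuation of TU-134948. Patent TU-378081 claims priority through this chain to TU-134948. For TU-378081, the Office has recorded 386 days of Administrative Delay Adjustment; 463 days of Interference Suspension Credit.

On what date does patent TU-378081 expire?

Earliest priority filing: 11 October 1999.
Base term: 11 October 1999 + 16 years → 11 October 2015.
Administrative Delay Adjustment: +386 days → 31 October 2016.
Interference Suspension Credit: +463 days → 6 February 2018.

2018-02-06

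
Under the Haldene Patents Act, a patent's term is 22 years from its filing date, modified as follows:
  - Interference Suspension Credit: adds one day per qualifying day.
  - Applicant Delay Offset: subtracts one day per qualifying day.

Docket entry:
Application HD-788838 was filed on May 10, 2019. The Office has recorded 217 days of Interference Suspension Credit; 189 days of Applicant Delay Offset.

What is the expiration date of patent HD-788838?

Base term: filing date + 22 years → 10 May 2041.
Interference Suspension Credit: +217 days → 13 December 2041.
Applicant Delay Offset: −189 days → 7 June 2041.

June 7, 2041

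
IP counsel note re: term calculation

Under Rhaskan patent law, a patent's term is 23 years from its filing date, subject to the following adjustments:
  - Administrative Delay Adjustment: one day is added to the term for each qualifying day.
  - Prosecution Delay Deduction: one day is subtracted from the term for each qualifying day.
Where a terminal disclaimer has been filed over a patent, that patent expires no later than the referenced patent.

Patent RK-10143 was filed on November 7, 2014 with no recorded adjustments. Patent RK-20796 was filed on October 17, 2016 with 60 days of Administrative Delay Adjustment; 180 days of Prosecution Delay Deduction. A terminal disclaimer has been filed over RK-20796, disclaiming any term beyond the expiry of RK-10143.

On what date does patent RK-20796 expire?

Natural term of RK-20796:
  Base: filing + 23 years → 17 October 2039.
  Administrative Delay Adjustment: +60 days → 16 December 2039.
  Prosecution Delay Deduction: −180 days → 19 June 2039.
Expiry of referenced patent RK-10143:
  Base: filing + 23 years → 7 November 2037.
Terminal disclaimer: RK-20796 expires on the earlier of 19 June 2039 and 7 November 2037.

2037-11-07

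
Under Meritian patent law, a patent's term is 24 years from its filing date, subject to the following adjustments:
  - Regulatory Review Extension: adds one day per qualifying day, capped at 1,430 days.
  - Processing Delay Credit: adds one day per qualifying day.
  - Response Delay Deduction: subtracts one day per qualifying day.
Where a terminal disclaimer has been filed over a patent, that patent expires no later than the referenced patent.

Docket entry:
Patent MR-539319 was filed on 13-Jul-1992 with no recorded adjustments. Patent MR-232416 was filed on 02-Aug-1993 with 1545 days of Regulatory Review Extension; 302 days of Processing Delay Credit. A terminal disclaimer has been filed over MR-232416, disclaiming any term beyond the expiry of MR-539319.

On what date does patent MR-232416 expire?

2016-07-13

Natural term of MR-232416:
  Base: filing + 24 years → 2 August 2017.
  Regulatory Review Extension: 1545 days claimed exceeds the 1430-day cap, so +1430 days → 2 July 2021.
  Processing Delay Credit: +302 days → 30 April 2022.
Expiry of referenced patent MR-539319:
  Base: filing + 24 years → 13 July 2016.
Terminal disclaimer: MR-232416 expires on the earlier of 30 April 2022 and 13 July 2016.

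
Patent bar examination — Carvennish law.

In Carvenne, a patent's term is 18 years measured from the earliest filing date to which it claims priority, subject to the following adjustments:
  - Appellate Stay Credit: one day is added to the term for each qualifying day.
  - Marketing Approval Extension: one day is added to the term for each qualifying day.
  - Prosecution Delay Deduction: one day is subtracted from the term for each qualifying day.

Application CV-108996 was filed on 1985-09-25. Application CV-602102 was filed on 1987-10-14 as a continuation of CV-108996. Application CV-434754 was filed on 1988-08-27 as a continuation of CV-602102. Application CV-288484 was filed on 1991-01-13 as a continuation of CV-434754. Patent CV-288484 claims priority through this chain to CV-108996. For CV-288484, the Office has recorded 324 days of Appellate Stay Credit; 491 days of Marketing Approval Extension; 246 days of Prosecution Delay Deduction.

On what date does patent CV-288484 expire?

April 16, 2005

Earliest priority filing: 25 September 1985.
Base term: 25 September 1985 + 18 years → 25 September 2003.
Appellate Stay Credit: +324 days → 14 August 2004.
Marketing Approval Extension: +491 days → 18 December 2005.
Prosecution Delay Deduction: −246 days → 16 April 2005.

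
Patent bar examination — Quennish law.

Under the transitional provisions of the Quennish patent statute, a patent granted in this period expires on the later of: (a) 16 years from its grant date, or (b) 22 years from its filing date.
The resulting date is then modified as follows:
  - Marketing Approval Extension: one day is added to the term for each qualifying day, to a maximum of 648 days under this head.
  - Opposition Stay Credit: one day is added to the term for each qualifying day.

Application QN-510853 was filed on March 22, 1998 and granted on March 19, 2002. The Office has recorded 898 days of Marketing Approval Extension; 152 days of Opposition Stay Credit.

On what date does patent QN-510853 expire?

(a) grant + 16 years → 19 March 2018.
(b) filing + 22 years → 22 March 2020.
Later of the two: 22 March 2020.
Marketing Approval Extension: 898 days claimed exceeds the 648-day cap, so +648 days → 30 December 2021.
Opposition Stay Credit: +152 days → 31 May 2022.

May 31, 2022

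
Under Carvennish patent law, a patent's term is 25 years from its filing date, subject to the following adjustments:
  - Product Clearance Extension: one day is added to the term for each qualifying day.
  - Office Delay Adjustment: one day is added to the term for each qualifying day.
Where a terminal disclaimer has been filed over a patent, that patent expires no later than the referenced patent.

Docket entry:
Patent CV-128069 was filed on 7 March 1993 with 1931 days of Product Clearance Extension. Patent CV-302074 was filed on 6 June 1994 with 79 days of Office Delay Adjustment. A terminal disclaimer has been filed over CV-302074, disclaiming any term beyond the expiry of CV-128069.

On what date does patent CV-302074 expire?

2019-08-24

Natural term of CV-302074:
  Base: filing + 25 years → 6 June 2019.
  Office Delay Adjustment: +79 days → 24 August 2019.
Expiry of referenced patent CV-128069:
  Base: filing + 25 years → 7 March 2018.
  Product Clearance Extension: +1931 days → 20 June 2023.
Terminal disclaimer: CV-302074 expires on the earlier of 24 August 2019 and 20 June 2023.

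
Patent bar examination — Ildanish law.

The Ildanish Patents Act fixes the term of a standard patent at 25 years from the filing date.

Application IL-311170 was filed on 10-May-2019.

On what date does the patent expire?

2044-05-10

Filing date + 25 years → 10 May 2044.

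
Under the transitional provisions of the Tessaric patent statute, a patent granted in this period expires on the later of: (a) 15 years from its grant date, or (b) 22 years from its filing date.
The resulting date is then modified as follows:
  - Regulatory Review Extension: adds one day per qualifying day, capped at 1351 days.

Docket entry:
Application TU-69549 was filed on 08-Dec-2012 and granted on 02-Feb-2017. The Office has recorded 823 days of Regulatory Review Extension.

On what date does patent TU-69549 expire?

(a) grant + 15 years → 2 February 2032.
(b) filing + 22 years → 8 December 2034.
Later of the two: 8 December 2034.
Regulatory Review Extension: 823 days (within the 1351-day cap) → +823 days → 10 March 2037.

March 10, 2037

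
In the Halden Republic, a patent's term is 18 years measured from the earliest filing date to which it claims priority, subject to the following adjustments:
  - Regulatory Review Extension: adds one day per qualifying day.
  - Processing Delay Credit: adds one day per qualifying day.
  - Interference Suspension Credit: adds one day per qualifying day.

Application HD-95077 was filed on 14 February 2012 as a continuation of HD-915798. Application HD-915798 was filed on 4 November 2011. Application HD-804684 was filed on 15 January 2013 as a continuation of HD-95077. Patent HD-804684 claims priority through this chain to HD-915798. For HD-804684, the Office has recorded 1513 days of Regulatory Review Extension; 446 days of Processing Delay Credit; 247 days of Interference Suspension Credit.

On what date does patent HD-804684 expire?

2035-11-19

Earliest priority filing: 4 November 2011.
Base term: 4 November 2011 + 18 years → 4 November 2029.
Regulatory Review Extension: +1513 days → 26 December 2033.
Processing Delay Credit: +446 days → 17 March 2035.
Interference Suspension Credit: +247 days → 19 November 2035.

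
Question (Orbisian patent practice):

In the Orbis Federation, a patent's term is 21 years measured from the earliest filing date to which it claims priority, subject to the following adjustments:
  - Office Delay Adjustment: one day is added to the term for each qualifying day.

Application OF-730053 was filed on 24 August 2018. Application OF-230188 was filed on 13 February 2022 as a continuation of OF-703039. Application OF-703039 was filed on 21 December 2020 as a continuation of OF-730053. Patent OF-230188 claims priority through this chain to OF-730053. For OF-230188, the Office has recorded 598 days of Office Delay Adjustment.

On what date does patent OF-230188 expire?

Earliest priority filing: 24 August 2018.
Base term: 24 August 2018 + 21 years → 24 August 2039.
Office Delay Adjustment: +598 days → 13 April 2041.

2041-04-13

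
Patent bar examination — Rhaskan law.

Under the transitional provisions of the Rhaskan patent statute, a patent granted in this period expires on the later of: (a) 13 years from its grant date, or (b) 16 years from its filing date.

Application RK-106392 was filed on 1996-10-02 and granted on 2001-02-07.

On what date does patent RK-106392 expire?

February 7, 2014

(a) grant + 13 years → 7 February 2014.
(b) filing + 16 years → 2 October 2012.
Later of the two: 7 February 2014.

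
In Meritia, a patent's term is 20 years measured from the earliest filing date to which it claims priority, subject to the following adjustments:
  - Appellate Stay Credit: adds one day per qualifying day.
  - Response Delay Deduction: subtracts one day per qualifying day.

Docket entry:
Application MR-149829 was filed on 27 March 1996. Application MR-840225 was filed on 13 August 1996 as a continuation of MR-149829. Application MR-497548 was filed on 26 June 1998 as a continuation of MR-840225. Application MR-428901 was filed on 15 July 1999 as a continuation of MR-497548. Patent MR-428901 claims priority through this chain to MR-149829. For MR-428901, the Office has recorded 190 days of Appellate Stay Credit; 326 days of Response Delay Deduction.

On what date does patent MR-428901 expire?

Earliest priority filing: 27 March 1996.
Base term: 27 March 1996 + 20 years → 27 March 2016.
Appellate Stay Credit: +190 days → 3 October 2016.
Response Delay Deduction: −326 days → 12 November 2015.

2015-11-12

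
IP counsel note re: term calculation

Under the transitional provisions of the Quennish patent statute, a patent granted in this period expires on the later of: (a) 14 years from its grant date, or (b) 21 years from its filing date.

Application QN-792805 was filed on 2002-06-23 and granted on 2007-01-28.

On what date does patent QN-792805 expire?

(a) grant + 14 years → 28 January 2021.
(b) filing + 21 years → 23 June 2023.
Later of the two: 23 June 2023.

2023-06-23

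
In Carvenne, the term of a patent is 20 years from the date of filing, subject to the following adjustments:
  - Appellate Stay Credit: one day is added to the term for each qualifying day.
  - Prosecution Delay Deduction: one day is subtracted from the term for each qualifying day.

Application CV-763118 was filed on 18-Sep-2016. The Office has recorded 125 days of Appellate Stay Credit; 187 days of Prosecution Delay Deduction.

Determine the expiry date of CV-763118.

July 18, 2036

Base term: filing date + 20 years → 18 September 2036.
Appellate Stay Credit: +125 days → 21 January 2037.
Prosecution Delay Deduction: −187 days → 18 July 2036.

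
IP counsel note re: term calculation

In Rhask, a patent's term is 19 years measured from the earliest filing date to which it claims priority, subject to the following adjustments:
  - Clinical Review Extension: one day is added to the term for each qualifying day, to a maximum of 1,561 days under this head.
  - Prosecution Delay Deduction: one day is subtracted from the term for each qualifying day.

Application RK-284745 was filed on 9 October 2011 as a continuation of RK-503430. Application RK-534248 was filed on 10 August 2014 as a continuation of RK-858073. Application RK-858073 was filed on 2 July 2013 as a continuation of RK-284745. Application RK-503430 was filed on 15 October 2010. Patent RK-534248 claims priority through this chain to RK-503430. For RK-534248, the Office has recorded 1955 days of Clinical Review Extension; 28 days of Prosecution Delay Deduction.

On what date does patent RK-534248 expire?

2033-12-26

Earliest priority filing: 15 October 2010.
Base term: 15 October 2010 + 19 years → 15 October 2029.
Clinical Review Extension: 1955 days claimed exceeds the 1561-day cap, so +1561 days → 23 January 2034.
Prosecution Delay Deduction: −28 days → 26 December 2033.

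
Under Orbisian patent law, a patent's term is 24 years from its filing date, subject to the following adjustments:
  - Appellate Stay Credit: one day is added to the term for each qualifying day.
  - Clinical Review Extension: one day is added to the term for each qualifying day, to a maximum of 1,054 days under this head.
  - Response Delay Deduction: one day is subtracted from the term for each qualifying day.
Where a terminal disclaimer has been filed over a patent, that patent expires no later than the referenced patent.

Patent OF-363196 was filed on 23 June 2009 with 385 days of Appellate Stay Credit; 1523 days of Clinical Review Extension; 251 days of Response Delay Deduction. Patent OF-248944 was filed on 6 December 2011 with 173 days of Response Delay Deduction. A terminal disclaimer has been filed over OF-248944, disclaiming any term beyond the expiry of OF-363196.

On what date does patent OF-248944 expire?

Natural term of OF-248944:
  Base: filing + 24 years → 6 December 2035.
  Response Delay Deduction: −173 days → 16 June 2035.
Expiry of referenced patent OF-363196:
  Base: filing + 24 years → 23 June 2033.
  Appellate Stay Credit: +385 days → 13 July 2034.
  Clinical Review Extension: 1523 days claimed exceeds the 1054-day cap, so +1054 days → 1 June 2037.
  Response Delay Deduction: −251 days → 23 September 2036.
Terminal disclaimer: OF-248944 expires on the earlier of 16 June 2035 and 23 September 2036.

June 16, 2035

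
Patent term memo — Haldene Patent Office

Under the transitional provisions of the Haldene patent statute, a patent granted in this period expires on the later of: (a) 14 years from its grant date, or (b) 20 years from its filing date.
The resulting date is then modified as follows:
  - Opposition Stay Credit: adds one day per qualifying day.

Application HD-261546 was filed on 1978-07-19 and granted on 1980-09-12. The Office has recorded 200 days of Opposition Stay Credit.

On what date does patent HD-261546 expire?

February 4, 1999

(a) grant + 14 years → 12 September 1994.
(b) filing + 20 years → 19 July 1998.
Later of the two: 19 July 1998.
Opposition Stay Credit: +200 days → 4 February 1999.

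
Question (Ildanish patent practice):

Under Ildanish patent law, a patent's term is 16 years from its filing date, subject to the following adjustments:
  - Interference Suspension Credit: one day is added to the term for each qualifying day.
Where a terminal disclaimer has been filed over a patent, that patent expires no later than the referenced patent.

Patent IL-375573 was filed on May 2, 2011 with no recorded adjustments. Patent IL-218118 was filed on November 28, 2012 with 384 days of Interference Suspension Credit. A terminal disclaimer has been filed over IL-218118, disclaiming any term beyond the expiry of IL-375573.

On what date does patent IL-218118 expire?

2027-05-02

Natural term of IL-218118:
  Base: filing + 16 years → 28 November 2028.
  Interference Suspension Credit: +384 days → 17 December 2029.
Expiry of referenced patent IL-375573:
  Base: filing + 16 years → 2 May 2027.
Terminal disclaimer: IL-218118 expires on the earlier of 17 December 2029 and 2 May 2027.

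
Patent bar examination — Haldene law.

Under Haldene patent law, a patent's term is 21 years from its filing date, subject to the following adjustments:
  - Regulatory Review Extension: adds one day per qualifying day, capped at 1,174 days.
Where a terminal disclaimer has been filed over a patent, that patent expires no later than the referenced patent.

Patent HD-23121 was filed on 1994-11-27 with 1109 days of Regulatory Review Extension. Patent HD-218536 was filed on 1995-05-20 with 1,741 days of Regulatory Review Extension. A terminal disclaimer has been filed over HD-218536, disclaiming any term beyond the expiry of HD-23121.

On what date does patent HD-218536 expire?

December 10, 2018

Natural term of HD-218536:
  Base: filing + 21 years → 20 May 2016.
  Regulatory Review Extension: 1741 days claimed exceeds the 1174-day cap, so +1174 days → 7 August 2019.
Expiry of referenced patent HD-23121:
  Base: filing + 21 years → 27 November 2015.
  Regulatory Review Extension: 1109 days (within the 1174-day cap) → +1109 days → 10 December 2018.
Terminal disclaimer: HD-218536 expires on the earlier of 7 August 2019 and 10 December 2018.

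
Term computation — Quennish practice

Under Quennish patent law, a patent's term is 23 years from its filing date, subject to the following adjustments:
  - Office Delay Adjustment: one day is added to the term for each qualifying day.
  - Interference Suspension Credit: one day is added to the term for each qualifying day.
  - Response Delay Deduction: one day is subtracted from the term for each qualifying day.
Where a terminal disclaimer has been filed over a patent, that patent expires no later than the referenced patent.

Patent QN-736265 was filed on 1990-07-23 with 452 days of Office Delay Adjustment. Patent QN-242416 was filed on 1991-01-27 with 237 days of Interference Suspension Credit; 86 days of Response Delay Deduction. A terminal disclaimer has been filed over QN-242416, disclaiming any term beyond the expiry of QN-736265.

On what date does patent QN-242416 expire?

June 27, 2014

Natural term of QN-242416:
  Base: filing + 23 years → 27 January 2014.
  Interference Suspension Credit: +237 days → 21 September 2014.
  Response Delay Deduction: −86 days → 27 June 2014.
Expiry of referenced patent QN-736265:
  Base: filing + 23 years → 23 July 2013.
  Office Delay Adjustment: +452 days → 18 October 2014.
Terminal disclaimer: QN-242416 expires on the earlier of 27 June 2014 and 18 October 2014.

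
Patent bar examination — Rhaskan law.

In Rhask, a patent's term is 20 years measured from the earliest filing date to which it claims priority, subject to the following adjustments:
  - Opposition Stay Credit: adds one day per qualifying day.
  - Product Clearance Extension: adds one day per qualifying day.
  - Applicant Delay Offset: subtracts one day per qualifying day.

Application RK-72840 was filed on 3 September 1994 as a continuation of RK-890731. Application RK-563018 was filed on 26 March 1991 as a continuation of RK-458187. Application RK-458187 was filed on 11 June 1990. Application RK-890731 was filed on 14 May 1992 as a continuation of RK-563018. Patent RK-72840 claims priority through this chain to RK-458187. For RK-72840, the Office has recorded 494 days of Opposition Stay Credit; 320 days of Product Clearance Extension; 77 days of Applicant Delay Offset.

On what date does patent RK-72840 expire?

Earliest priority filing: 11 June 1990.
Base term: 11 June 1990 + 20 years → 11 June 2010.
Opposition Stay Credit: +494 days → 18 October 2011.
Product Clearance Extension: +320 days → 2 September 2012.
Applicant Delay Offset: −77 days → 17 June 2012.

2012-06-17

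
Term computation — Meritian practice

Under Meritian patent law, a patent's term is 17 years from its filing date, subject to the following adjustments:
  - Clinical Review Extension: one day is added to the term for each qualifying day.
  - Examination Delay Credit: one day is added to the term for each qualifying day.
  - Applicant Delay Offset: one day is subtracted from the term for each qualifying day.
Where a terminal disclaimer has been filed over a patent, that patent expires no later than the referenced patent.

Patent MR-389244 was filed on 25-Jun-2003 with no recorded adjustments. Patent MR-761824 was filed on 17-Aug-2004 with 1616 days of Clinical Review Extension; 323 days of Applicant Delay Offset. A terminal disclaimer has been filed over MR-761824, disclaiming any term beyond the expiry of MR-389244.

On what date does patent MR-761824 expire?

Natural term of MR-761824:
  Base: filing + 17 years → 17 August 2021.
  Clinical Review Extension: +1616 days → 19 January 2026.
  Applicant Delay Offset: −323 days → 2 March 2025.
Expiry of referenced patent MR-389244:
  Base: filing + 17 years → 25 June 2020.
Terminal disclaimer: MR-761824 expires on the earlier of 2 March 2025 and 25 June 2020.

2020-06-25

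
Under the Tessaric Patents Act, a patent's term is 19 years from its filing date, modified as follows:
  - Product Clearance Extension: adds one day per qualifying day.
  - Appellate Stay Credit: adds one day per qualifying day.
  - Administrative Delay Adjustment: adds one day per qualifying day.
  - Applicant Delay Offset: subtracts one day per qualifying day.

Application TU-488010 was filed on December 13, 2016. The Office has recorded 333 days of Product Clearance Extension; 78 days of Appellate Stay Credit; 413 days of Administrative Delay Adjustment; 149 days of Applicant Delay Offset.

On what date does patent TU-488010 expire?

2037-10-18

Base term: filing date + 19 years → 13 December 2035.
Product Clearance Extension: +333 days → 10 November 2036.
Appellate Stay Credit: +78 days → 27 January 2037.
Administrative Delay Adjustment: +413 days → 16 March 2038.
Applicant Delay Offset: −149 days → 18 October 2037.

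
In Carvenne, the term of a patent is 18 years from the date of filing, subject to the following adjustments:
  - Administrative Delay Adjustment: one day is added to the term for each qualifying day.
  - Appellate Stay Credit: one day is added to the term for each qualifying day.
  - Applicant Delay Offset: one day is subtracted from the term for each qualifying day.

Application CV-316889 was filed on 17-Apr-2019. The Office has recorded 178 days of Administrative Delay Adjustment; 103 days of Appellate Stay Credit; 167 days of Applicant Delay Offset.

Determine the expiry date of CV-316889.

August 9, 2037

Base term: filing date + 18 years → 17 April 2037.
Administrative Delay Adjustment: +178 days → 12 October 2037.
Appellate Stay Credit: +103 days → 23 January 2038.
Applicant Delay Offset: −167 days → 9 August 2037.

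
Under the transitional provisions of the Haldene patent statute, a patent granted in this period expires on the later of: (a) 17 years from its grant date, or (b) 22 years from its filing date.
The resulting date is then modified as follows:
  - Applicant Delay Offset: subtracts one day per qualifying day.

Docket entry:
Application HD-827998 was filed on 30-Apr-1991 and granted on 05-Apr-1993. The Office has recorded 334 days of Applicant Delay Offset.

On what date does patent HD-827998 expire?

2012-05-31

(a) grant + 17 years → 5 April 2010.
(b) filing + 22 years → 30 April 2013.
Later of the two: 30 April 2013.
Applicant Delay Offset: −334 days → 31 May 2012.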